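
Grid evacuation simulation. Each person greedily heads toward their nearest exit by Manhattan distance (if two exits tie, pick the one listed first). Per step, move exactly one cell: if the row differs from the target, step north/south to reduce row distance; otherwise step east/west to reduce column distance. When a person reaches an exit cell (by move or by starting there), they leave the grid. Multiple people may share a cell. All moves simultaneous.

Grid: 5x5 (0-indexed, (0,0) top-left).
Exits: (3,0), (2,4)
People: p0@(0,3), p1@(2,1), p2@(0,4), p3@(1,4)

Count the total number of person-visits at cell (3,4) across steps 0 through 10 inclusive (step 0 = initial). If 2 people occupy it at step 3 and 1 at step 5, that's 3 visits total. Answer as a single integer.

Answer: 0

Derivation:
Step 0: p0@(0,3) p1@(2,1) p2@(0,4) p3@(1,4) -> at (3,4): 0 [-], cum=0
Step 1: p0@(1,3) p1@(3,1) p2@(1,4) p3@ESC -> at (3,4): 0 [-], cum=0
Step 2: p0@(2,3) p1@ESC p2@ESC p3@ESC -> at (3,4): 0 [-], cum=0
Step 3: p0@ESC p1@ESC p2@ESC p3@ESC -> at (3,4): 0 [-], cum=0
Total visits = 0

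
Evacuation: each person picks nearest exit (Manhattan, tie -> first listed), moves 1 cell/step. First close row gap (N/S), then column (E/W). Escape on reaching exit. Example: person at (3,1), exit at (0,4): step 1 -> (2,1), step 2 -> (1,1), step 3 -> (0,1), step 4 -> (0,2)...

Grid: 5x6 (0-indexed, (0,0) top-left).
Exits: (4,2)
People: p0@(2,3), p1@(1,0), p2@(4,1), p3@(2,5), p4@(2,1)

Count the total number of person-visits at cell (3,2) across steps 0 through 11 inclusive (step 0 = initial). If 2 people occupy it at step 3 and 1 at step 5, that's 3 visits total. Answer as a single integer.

Answer: 0

Derivation:
Step 0: p0@(2,3) p1@(1,0) p2@(4,1) p3@(2,5) p4@(2,1) -> at (3,2): 0 [-], cum=0
Step 1: p0@(3,3) p1@(2,0) p2@ESC p3@(3,5) p4@(3,1) -> at (3,2): 0 [-], cum=0
Step 2: p0@(4,3) p1@(3,0) p2@ESC p3@(4,5) p4@(4,1) -> at (3,2): 0 [-], cum=0
Step 3: p0@ESC p1@(4,0) p2@ESC p3@(4,4) p4@ESC -> at (3,2): 0 [-], cum=0
Step 4: p0@ESC p1@(4,1) p2@ESC p3@(4,3) p4@ESC -> at (3,2): 0 [-], cum=0
Step 5: p0@ESC p1@ESC p2@ESC p3@ESC p4@ESC -> at (3,2): 0 [-], cum=0
Total visits = 0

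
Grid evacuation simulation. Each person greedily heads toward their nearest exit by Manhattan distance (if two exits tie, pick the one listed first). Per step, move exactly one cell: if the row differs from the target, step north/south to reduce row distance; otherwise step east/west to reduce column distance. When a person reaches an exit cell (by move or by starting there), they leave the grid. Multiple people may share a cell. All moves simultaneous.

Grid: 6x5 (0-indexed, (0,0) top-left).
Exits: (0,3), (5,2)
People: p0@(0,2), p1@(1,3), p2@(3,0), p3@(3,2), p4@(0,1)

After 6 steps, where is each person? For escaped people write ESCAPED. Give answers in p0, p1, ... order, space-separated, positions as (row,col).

Step 1: p0:(0,2)->(0,3)->EXIT | p1:(1,3)->(0,3)->EXIT | p2:(3,0)->(4,0) | p3:(3,2)->(4,2) | p4:(0,1)->(0,2)
Step 2: p0:escaped | p1:escaped | p2:(4,0)->(5,0) | p3:(4,2)->(5,2)->EXIT | p4:(0,2)->(0,3)->EXIT
Step 3: p0:escaped | p1:escaped | p2:(5,0)->(5,1) | p3:escaped | p4:escaped
Step 4: p0:escaped | p1:escaped | p2:(5,1)->(5,2)->EXIT | p3:escaped | p4:escaped

ESCAPED ESCAPED ESCAPED ESCAPED ESCAPED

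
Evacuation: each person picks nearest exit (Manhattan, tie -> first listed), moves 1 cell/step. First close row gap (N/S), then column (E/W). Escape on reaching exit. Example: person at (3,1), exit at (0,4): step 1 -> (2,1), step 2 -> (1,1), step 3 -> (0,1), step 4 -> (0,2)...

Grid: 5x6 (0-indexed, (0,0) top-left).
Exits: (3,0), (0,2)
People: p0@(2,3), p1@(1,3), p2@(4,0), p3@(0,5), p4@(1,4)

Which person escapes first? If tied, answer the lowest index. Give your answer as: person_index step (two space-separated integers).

Answer: 2 1

Derivation:
Step 1: p0:(2,3)->(1,3) | p1:(1,3)->(0,3) | p2:(4,0)->(3,0)->EXIT | p3:(0,5)->(0,4) | p4:(1,4)->(0,4)
Step 2: p0:(1,3)->(0,3) | p1:(0,3)->(0,2)->EXIT | p2:escaped | p3:(0,4)->(0,3) | p4:(0,4)->(0,3)
Step 3: p0:(0,3)->(0,2)->EXIT | p1:escaped | p2:escaped | p3:(0,3)->(0,2)->EXIT | p4:(0,3)->(0,2)->EXIT
Exit steps: [3, 2, 1, 3, 3]
First to escape: p2 at step 1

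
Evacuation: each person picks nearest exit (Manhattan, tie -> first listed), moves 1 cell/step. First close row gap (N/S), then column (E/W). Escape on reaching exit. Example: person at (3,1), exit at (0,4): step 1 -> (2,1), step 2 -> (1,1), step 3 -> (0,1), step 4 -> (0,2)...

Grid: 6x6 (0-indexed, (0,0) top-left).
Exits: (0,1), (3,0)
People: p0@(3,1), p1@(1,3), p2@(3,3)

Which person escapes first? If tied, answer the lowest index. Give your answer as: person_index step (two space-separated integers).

Step 1: p0:(3,1)->(3,0)->EXIT | p1:(1,3)->(0,3) | p2:(3,3)->(3,2)
Step 2: p0:escaped | p1:(0,3)->(0,2) | p2:(3,2)->(3,1)
Step 3: p0:escaped | p1:(0,2)->(0,1)->EXIT | p2:(3,1)->(3,0)->EXIT
Exit steps: [1, 3, 3]
First to escape: p0 at step 1

Answer: 0 1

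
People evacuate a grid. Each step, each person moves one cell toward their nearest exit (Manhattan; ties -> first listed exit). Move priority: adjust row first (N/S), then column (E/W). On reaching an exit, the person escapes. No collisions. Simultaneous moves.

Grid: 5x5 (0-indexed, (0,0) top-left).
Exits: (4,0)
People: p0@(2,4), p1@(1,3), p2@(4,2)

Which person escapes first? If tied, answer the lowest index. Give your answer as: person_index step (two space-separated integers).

Step 1: p0:(2,4)->(3,4) | p1:(1,3)->(2,3) | p2:(4,2)->(4,1)
Step 2: p0:(3,4)->(4,4) | p1:(2,3)->(3,3) | p2:(4,1)->(4,0)->EXIT
Step 3: p0:(4,4)->(4,3) | p1:(3,3)->(4,3) | p2:escaped
Step 4: p0:(4,3)->(4,2) | p1:(4,3)->(4,2) | p2:escaped
Step 5: p0:(4,2)->(4,1) | p1:(4,2)->(4,1) | p2:escaped
Step 6: p0:(4,1)->(4,0)->EXIT | p1:(4,1)->(4,0)->EXIT | p2:escaped
Exit steps: [6, 6, 2]
First to escape: p2 at step 2

Answer: 2 2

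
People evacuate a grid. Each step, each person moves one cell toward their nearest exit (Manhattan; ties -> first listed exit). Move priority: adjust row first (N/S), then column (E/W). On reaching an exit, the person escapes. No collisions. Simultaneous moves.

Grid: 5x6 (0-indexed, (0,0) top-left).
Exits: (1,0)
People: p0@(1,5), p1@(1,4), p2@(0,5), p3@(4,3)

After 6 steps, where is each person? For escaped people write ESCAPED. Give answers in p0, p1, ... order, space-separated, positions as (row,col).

Step 1: p0:(1,5)->(1,4) | p1:(1,4)->(1,3) | p2:(0,5)->(1,5) | p3:(4,3)->(3,3)
Step 2: p0:(1,4)->(1,3) | p1:(1,3)->(1,2) | p2:(1,5)->(1,4) | p3:(3,3)->(2,3)
Step 3: p0:(1,3)->(1,2) | p1:(1,2)->(1,1) | p2:(1,4)->(1,3) | p3:(2,3)->(1,3)
Step 4: p0:(1,2)->(1,1) | p1:(1,1)->(1,0)->EXIT | p2:(1,3)->(1,2) | p3:(1,3)->(1,2)
Step 5: p0:(1,1)->(1,0)->EXIT | p1:escaped | p2:(1,2)->(1,1) | p3:(1,2)->(1,1)
Step 6: p0:escaped | p1:escaped | p2:(1,1)->(1,0)->EXIT | p3:(1,1)->(1,0)->EXIT

ESCAPED ESCAPED ESCAPED ESCAPED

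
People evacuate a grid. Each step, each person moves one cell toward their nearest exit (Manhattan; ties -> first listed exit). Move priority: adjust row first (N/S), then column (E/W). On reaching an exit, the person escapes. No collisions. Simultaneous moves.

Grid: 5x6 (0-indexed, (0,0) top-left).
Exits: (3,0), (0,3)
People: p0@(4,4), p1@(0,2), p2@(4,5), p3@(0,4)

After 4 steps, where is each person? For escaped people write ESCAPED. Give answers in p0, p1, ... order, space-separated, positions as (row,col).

Step 1: p0:(4,4)->(3,4) | p1:(0,2)->(0,3)->EXIT | p2:(4,5)->(3,5) | p3:(0,4)->(0,3)->EXIT
Step 2: p0:(3,4)->(3,3) | p1:escaped | p2:(3,5)->(3,4) | p3:escaped
Step 3: p0:(3,3)->(3,2) | p1:escaped | p2:(3,4)->(3,3) | p3:escaped
Step 4: p0:(3,2)->(3,1) | p1:escaped | p2:(3,3)->(3,2) | p3:escaped

(3,1) ESCAPED (3,2) ESCAPED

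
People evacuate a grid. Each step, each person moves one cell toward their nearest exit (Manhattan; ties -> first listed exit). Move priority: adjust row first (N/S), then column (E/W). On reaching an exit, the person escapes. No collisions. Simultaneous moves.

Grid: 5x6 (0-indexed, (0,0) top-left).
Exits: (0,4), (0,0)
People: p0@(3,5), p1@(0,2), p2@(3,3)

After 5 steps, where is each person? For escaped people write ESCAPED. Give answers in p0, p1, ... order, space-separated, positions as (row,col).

Step 1: p0:(3,5)->(2,5) | p1:(0,2)->(0,3) | p2:(3,3)->(2,3)
Step 2: p0:(2,5)->(1,5) | p1:(0,3)->(0,4)->EXIT | p2:(2,3)->(1,3)
Step 3: p0:(1,5)->(0,5) | p1:escaped | p2:(1,3)->(0,3)
Step 4: p0:(0,5)->(0,4)->EXIT | p1:escaped | p2:(0,3)->(0,4)->EXIT

ESCAPED ESCAPED ESCAPED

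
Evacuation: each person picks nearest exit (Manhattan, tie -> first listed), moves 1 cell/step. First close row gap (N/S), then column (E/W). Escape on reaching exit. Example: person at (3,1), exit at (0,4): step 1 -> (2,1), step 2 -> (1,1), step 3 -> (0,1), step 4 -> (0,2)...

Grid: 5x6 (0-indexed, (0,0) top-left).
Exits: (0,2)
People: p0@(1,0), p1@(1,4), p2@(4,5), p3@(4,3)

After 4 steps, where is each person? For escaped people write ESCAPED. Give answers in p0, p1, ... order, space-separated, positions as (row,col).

Step 1: p0:(1,0)->(0,0) | p1:(1,4)->(0,4) | p2:(4,5)->(3,5) | p3:(4,3)->(3,3)
Step 2: p0:(0,0)->(0,1) | p1:(0,4)->(0,3) | p2:(3,5)->(2,5) | p3:(3,3)->(2,3)
Step 3: p0:(0,1)->(0,2)->EXIT | p1:(0,3)->(0,2)->EXIT | p2:(2,5)->(1,5) | p3:(2,3)->(1,3)
Step 4: p0:escaped | p1:escaped | p2:(1,5)->(0,5) | p3:(1,3)->(0,3)

ESCAPED ESCAPED (0,5) (0,3)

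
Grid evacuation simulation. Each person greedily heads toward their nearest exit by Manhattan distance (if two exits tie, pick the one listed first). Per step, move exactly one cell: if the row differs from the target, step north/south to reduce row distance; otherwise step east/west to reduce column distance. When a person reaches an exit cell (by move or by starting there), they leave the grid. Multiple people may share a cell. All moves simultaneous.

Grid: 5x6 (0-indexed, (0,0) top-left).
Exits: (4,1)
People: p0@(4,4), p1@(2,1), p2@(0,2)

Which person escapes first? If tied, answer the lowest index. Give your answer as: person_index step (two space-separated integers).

Answer: 1 2

Derivation:
Step 1: p0:(4,4)->(4,3) | p1:(2,1)->(3,1) | p2:(0,2)->(1,2)
Step 2: p0:(4,3)->(4,2) | p1:(3,1)->(4,1)->EXIT | p2:(1,2)->(2,2)
Step 3: p0:(4,2)->(4,1)->EXIT | p1:escaped | p2:(2,2)->(3,2)
Step 4: p0:escaped | p1:escaped | p2:(3,2)->(4,2)
Step 5: p0:escaped | p1:escaped | p2:(4,2)->(4,1)->EXIT
Exit steps: [3, 2, 5]
First to escape: p1 at step 2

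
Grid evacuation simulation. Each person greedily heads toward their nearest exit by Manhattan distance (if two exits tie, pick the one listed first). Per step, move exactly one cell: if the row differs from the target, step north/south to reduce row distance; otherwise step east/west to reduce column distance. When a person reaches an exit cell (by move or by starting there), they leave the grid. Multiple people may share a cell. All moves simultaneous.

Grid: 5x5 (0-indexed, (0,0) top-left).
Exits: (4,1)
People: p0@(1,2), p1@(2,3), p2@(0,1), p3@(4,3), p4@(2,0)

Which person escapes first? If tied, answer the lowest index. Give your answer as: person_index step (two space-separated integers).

Step 1: p0:(1,2)->(2,2) | p1:(2,3)->(3,3) | p2:(0,1)->(1,1) | p3:(4,3)->(4,2) | p4:(2,0)->(3,0)
Step 2: p0:(2,2)->(3,2) | p1:(3,3)->(4,3) | p2:(1,1)->(2,1) | p3:(4,2)->(4,1)->EXIT | p4:(3,0)->(4,0)
Step 3: p0:(3,2)->(4,2) | p1:(4,3)->(4,2) | p2:(2,1)->(3,1) | p3:escaped | p4:(4,0)->(4,1)->EXIT
Step 4: p0:(4,2)->(4,1)->EXIT | p1:(4,2)->(4,1)->EXIT | p2:(3,1)->(4,1)->EXIT | p3:escaped | p4:escaped
Exit steps: [4, 4, 4, 2, 3]
First to escape: p3 at step 2

Answer: 3 2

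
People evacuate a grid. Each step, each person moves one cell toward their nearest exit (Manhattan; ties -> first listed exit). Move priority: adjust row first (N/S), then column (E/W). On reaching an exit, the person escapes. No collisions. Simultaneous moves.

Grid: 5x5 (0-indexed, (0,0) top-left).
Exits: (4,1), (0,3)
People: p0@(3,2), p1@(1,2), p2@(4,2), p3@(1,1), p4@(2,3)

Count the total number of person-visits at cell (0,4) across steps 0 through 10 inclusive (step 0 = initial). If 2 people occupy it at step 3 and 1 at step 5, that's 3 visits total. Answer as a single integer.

Step 0: p0@(3,2) p1@(1,2) p2@(4,2) p3@(1,1) p4@(2,3) -> at (0,4): 0 [-], cum=0
Step 1: p0@(4,2) p1@(0,2) p2@ESC p3@(2,1) p4@(1,3) -> at (0,4): 0 [-], cum=0
Step 2: p0@ESC p1@ESC p2@ESC p3@(3,1) p4@ESC -> at (0,4): 0 [-], cum=0
Step 3: p0@ESC p1@ESC p2@ESC p3@ESC p4@ESC -> at (0,4): 0 [-], cum=0
Total visits = 0

Answer: 0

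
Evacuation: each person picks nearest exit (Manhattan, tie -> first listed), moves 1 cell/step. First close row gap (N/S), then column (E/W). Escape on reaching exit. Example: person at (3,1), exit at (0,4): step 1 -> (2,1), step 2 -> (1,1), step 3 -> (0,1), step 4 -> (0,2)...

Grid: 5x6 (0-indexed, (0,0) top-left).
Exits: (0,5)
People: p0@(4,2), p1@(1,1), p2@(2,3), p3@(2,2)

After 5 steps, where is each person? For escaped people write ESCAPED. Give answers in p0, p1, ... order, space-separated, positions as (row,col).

Step 1: p0:(4,2)->(3,2) | p1:(1,1)->(0,1) | p2:(2,3)->(1,3) | p3:(2,2)->(1,2)
Step 2: p0:(3,2)->(2,2) | p1:(0,1)->(0,2) | p2:(1,3)->(0,3) | p3:(1,2)->(0,2)
Step 3: p0:(2,2)->(1,2) | p1:(0,2)->(0,3) | p2:(0,3)->(0,4) | p3:(0,2)->(0,3)
Step 4: p0:(1,2)->(0,2) | p1:(0,3)->(0,4) | p2:(0,4)->(0,5)->EXIT | p3:(0,3)->(0,4)
Step 5: p0:(0,2)->(0,3) | p1:(0,4)->(0,5)->EXIT | p2:escaped | p3:(0,4)->(0,5)->EXIT

(0,3) ESCAPED ESCAPED ESCAPED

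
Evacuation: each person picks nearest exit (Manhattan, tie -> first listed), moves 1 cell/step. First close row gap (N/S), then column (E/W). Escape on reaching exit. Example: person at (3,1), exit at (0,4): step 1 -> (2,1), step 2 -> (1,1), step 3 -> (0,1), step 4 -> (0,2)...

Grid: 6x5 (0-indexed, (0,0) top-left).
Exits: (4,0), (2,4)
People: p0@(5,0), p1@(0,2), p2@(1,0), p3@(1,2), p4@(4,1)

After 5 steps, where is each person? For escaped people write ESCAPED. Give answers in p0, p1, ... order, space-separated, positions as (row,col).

Step 1: p0:(5,0)->(4,0)->EXIT | p1:(0,2)->(1,2) | p2:(1,0)->(2,0) | p3:(1,2)->(2,2) | p4:(4,1)->(4,0)->EXIT
Step 2: p0:escaped | p1:(1,2)->(2,2) | p2:(2,0)->(3,0) | p3:(2,2)->(2,3) | p4:escaped
Step 3: p0:escaped | p1:(2,2)->(2,3) | p2:(3,0)->(4,0)->EXIT | p3:(2,3)->(2,4)->EXIT | p4:escaped
Step 4: p0:escaped | p1:(2,3)->(2,4)->EXIT | p2:escaped | p3:escaped | p4:escaped

ESCAPED ESCAPED ESCAPED ESCAPED ESCAPED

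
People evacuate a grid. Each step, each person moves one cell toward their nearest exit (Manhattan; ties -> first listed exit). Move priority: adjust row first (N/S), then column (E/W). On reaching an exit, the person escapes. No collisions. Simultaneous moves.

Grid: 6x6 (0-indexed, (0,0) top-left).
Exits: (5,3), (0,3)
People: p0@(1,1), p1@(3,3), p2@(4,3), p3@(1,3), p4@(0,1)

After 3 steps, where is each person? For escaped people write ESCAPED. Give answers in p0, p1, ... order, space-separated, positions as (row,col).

Step 1: p0:(1,1)->(0,1) | p1:(3,3)->(4,3) | p2:(4,3)->(5,3)->EXIT | p3:(1,3)->(0,3)->EXIT | p4:(0,1)->(0,2)
Step 2: p0:(0,1)->(0,2) | p1:(4,3)->(5,3)->EXIT | p2:escaped | p3:escaped | p4:(0,2)->(0,3)->EXIT
Step 3: p0:(0,2)->(0,3)->EXIT | p1:escaped | p2:escaped | p3:escaped | p4:escaped

ESCAPED ESCAPED ESCAPED ESCAPED ESCAPED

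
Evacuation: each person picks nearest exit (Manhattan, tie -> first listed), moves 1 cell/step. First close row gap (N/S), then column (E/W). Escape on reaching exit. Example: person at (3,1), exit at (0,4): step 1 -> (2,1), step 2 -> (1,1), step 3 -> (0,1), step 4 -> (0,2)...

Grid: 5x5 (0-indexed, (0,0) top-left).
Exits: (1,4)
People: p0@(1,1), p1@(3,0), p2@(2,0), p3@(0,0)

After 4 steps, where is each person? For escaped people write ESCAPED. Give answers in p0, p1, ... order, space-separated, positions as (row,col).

Step 1: p0:(1,1)->(1,2) | p1:(3,0)->(2,0) | p2:(2,0)->(1,0) | p3:(0,0)->(1,0)
Step 2: p0:(1,2)->(1,3) | p1:(2,0)->(1,0) | p2:(1,0)->(1,1) | p3:(1,0)->(1,1)
Step 3: p0:(1,3)->(1,4)->EXIT | p1:(1,0)->(1,1) | p2:(1,1)->(1,2) | p3:(1,1)->(1,2)
Step 4: p0:escaped | p1:(1,1)->(1,2) | p2:(1,2)->(1,3) | p3:(1,2)->(1,3)

ESCAPED (1,2) (1,3) (1,3)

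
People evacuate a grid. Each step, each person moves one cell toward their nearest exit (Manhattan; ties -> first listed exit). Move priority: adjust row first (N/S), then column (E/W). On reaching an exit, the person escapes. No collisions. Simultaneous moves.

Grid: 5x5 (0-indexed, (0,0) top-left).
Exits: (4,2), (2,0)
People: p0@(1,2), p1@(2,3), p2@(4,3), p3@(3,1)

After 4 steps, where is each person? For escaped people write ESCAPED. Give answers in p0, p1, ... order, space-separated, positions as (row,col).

Step 1: p0:(1,2)->(2,2) | p1:(2,3)->(3,3) | p2:(4,3)->(4,2)->EXIT | p3:(3,1)->(4,1)
Step 2: p0:(2,2)->(3,2) | p1:(3,3)->(4,3) | p2:escaped | p3:(4,1)->(4,2)->EXIT
Step 3: p0:(3,2)->(4,2)->EXIT | p1:(4,3)->(4,2)->EXIT | p2:escaped | p3:escaped

ESCAPED ESCAPED ESCAPED ESCAPED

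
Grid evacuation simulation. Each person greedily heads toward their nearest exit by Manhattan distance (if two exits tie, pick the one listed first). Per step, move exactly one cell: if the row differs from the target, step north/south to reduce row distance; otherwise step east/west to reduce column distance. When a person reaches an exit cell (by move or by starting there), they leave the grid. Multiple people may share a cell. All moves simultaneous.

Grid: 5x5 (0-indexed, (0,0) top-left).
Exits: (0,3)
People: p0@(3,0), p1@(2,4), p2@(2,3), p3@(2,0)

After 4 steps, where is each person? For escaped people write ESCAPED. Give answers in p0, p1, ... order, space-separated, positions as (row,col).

Step 1: p0:(3,0)->(2,0) | p1:(2,4)->(1,4) | p2:(2,3)->(1,3) | p3:(2,0)->(1,0)
Step 2: p0:(2,0)->(1,0) | p1:(1,4)->(0,4) | p2:(1,3)->(0,3)->EXIT | p3:(1,0)->(0,0)
Step 3: p0:(1,0)->(0,0) | p1:(0,4)->(0,3)->EXIT | p2:escaped | p3:(0,0)->(0,1)
Step 4: p0:(0,0)->(0,1) | p1:escaped | p2:escaped | p3:(0,1)->(0,2)

(0,1) ESCAPED ESCAPED (0,2)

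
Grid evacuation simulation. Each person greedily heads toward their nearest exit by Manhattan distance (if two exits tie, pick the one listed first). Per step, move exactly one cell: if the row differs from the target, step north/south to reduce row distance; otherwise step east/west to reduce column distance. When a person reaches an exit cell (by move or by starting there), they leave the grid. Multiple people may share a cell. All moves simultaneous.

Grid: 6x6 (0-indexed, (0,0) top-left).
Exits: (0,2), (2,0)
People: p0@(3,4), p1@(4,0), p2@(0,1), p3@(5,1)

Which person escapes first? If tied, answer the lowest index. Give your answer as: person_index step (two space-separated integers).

Step 1: p0:(3,4)->(2,4) | p1:(4,0)->(3,0) | p2:(0,1)->(0,2)->EXIT | p3:(5,1)->(4,1)
Step 2: p0:(2,4)->(1,4) | p1:(3,0)->(2,0)->EXIT | p2:escaped | p3:(4,1)->(3,1)
Step 3: p0:(1,4)->(0,4) | p1:escaped | p2:escaped | p3:(3,1)->(2,1)
Step 4: p0:(0,4)->(0,3) | p1:escaped | p2:escaped | p3:(2,1)->(2,0)->EXIT
Step 5: p0:(0,3)->(0,2)->EXIT | p1:escaped | p2:escaped | p3:escaped
Exit steps: [5, 2, 1, 4]
First to escape: p2 at step 1

Answer: 2 1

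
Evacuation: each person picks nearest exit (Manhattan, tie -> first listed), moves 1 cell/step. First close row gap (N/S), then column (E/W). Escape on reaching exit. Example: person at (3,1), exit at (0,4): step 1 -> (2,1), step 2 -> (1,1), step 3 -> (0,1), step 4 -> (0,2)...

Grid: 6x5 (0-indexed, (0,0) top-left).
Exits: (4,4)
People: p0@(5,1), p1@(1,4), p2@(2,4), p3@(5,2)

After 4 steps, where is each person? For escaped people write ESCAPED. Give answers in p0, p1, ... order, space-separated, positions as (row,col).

Step 1: p0:(5,1)->(4,1) | p1:(1,4)->(2,4) | p2:(2,4)->(3,4) | p3:(5,2)->(4,2)
Step 2: p0:(4,1)->(4,2) | p1:(2,4)->(3,4) | p2:(3,4)->(4,4)->EXIT | p3:(4,2)->(4,3)
Step 3: p0:(4,2)->(4,3) | p1:(3,4)->(4,4)->EXIT | p2:escaped | p3:(4,3)->(4,4)->EXIT
Step 4: p0:(4,3)->(4,4)->EXIT | p1:escaped | p2:escaped | p3:escaped

ESCAPED ESCAPED ESCAPED ESCAPED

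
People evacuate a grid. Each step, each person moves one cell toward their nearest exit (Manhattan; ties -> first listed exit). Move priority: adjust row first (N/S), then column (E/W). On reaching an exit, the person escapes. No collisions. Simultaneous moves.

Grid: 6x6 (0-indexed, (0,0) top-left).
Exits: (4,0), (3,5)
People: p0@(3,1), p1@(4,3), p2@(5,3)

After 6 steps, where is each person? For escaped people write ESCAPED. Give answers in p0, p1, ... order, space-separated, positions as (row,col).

Step 1: p0:(3,1)->(4,1) | p1:(4,3)->(4,2) | p2:(5,3)->(4,3)
Step 2: p0:(4,1)->(4,0)->EXIT | p1:(4,2)->(4,1) | p2:(4,3)->(4,2)
Step 3: p0:escaped | p1:(4,1)->(4,0)->EXIT | p2:(4,2)->(4,1)
Step 4: p0:escaped | p1:escaped | p2:(4,1)->(4,0)->EXIT

ESCAPED ESCAPED ESCAPED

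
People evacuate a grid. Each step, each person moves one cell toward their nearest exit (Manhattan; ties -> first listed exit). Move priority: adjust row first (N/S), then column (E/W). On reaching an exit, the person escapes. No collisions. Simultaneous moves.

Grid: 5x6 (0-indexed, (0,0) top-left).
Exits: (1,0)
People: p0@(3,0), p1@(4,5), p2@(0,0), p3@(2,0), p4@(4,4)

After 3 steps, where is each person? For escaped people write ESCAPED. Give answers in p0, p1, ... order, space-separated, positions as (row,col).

Step 1: p0:(3,0)->(2,0) | p1:(4,5)->(3,5) | p2:(0,0)->(1,0)->EXIT | p3:(2,0)->(1,0)->EXIT | p4:(4,4)->(3,4)
Step 2: p0:(2,0)->(1,0)->EXIT | p1:(3,5)->(2,5) | p2:escaped | p3:escaped | p4:(3,4)->(2,4)
Step 3: p0:escaped | p1:(2,5)->(1,5) | p2:escaped | p3:escaped | p4:(2,4)->(1,4)

ESCAPED (1,5) ESCAPED ESCAPED (1,4)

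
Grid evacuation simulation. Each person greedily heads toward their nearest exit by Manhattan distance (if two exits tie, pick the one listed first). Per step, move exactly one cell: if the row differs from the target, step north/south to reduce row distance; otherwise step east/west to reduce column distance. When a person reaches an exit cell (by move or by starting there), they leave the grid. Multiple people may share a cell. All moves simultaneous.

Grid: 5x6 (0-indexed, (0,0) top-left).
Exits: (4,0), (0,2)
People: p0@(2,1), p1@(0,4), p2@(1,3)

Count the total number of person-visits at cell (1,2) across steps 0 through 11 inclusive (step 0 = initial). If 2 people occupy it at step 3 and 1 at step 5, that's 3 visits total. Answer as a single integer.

Step 0: p0@(2,1) p1@(0,4) p2@(1,3) -> at (1,2): 0 [-], cum=0
Step 1: p0@(3,1) p1@(0,3) p2@(0,3) -> at (1,2): 0 [-], cum=0
Step 2: p0@(4,1) p1@ESC p2@ESC -> at (1,2): 0 [-], cum=0
Step 3: p0@ESC p1@ESC p2@ESC -> at (1,2): 0 [-], cum=0
Total visits = 0

Answer: 0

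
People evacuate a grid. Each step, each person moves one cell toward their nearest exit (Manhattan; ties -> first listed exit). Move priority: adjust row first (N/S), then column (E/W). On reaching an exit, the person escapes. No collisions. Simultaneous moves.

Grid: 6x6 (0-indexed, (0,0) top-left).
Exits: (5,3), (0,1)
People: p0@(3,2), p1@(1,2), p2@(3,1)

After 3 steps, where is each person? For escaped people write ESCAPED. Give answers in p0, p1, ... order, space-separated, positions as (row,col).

Step 1: p0:(3,2)->(4,2) | p1:(1,2)->(0,2) | p2:(3,1)->(2,1)
Step 2: p0:(4,2)->(5,2) | p1:(0,2)->(0,1)->EXIT | p2:(2,1)->(1,1)
Step 3: p0:(5,2)->(5,3)->EXIT | p1:escaped | p2:(1,1)->(0,1)->EXIT

ESCAPED ESCAPED ESCAPED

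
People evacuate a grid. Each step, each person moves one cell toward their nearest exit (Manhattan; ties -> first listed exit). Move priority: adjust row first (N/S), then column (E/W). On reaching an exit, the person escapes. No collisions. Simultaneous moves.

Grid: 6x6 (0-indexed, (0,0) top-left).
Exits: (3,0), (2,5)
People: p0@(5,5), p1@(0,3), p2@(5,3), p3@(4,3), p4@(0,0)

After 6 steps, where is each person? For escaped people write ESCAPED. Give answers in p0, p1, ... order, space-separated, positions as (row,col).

Step 1: p0:(5,5)->(4,5) | p1:(0,3)->(1,3) | p2:(5,3)->(4,3) | p3:(4,3)->(3,3) | p4:(0,0)->(1,0)
Step 2: p0:(4,5)->(3,5) | p1:(1,3)->(2,3) | p2:(4,3)->(3,3) | p3:(3,3)->(3,2) | p4:(1,0)->(2,0)
Step 3: p0:(3,5)->(2,5)->EXIT | p1:(2,3)->(2,4) | p2:(3,3)->(3,2) | p3:(3,2)->(3,1) | p4:(2,0)->(3,0)->EXIT
Step 4: p0:escaped | p1:(2,4)->(2,5)->EXIT | p2:(3,2)->(3,1) | p3:(3,1)->(3,0)->EXIT | p4:escaped
Step 5: p0:escaped | p1:escaped | p2:(3,1)->(3,0)->EXIT | p3:escaped | p4:escaped

ESCAPED ESCAPED ESCAPED ESCAPED ESCAPED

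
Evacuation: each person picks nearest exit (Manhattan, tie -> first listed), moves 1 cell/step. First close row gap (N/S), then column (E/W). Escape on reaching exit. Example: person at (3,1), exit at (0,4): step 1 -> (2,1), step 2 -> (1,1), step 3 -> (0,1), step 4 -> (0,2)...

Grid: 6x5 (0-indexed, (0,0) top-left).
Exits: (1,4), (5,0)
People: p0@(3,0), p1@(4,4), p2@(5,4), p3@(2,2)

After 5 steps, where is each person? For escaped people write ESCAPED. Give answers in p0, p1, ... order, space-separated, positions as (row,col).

Step 1: p0:(3,0)->(4,0) | p1:(4,4)->(3,4) | p2:(5,4)->(4,4) | p3:(2,2)->(1,2)
Step 2: p0:(4,0)->(5,0)->EXIT | p1:(3,4)->(2,4) | p2:(4,4)->(3,4) | p3:(1,2)->(1,3)
Step 3: p0:escaped | p1:(2,4)->(1,4)->EXIT | p2:(3,4)->(2,4) | p3:(1,3)->(1,4)->EXIT
Step 4: p0:escaped | p1:escaped | p2:(2,4)->(1,4)->EXIT | p3:escaped

ESCAPED ESCAPED ESCAPED ESCAPED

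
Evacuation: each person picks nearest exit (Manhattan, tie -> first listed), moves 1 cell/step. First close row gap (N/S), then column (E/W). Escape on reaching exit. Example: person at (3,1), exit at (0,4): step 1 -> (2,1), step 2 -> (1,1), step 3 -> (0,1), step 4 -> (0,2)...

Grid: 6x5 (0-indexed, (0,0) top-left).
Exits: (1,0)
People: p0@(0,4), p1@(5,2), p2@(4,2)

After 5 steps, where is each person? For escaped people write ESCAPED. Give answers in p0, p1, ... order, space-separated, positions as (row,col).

Step 1: p0:(0,4)->(1,4) | p1:(5,2)->(4,2) | p2:(4,2)->(3,2)
Step 2: p0:(1,4)->(1,3) | p1:(4,2)->(3,2) | p2:(3,2)->(2,2)
Step 3: p0:(1,3)->(1,2) | p1:(3,2)->(2,2) | p2:(2,2)->(1,2)
Step 4: p0:(1,2)->(1,1) | p1:(2,2)->(1,2) | p2:(1,2)->(1,1)
Step 5: p0:(1,1)->(1,0)->EXIT | p1:(1,2)->(1,1) | p2:(1,1)->(1,0)->EXIT

ESCAPED (1,1) ESCAPED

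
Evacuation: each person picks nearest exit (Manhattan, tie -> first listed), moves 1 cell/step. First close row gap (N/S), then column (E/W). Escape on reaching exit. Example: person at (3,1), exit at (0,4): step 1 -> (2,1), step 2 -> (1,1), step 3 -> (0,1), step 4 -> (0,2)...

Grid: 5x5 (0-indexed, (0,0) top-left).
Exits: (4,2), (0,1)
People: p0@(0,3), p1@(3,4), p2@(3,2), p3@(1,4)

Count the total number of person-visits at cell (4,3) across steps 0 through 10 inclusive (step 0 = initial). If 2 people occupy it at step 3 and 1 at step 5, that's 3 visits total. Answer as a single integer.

Step 0: p0@(0,3) p1@(3,4) p2@(3,2) p3@(1,4) -> at (4,3): 0 [-], cum=0
Step 1: p0@(0,2) p1@(4,4) p2@ESC p3@(0,4) -> at (4,3): 0 [-], cum=0
Step 2: p0@ESC p1@(4,3) p2@ESC p3@(0,3) -> at (4,3): 1 [p1], cum=1
Step 3: p0@ESC p1@ESC p2@ESC p3@(0,2) -> at (4,3): 0 [-], cum=1
Step 4: p0@ESC p1@ESC p2@ESC p3@ESC -> at (4,3): 0 [-], cum=1
Total visits = 1

Answer: 1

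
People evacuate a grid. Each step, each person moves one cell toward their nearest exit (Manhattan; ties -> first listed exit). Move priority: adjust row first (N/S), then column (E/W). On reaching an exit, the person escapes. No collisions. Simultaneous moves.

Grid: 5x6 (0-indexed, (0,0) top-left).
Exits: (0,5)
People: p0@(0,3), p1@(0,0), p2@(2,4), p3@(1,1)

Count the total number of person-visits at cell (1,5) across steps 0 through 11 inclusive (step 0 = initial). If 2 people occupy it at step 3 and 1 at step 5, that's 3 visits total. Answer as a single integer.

Answer: 0

Derivation:
Step 0: p0@(0,3) p1@(0,0) p2@(2,4) p3@(1,1) -> at (1,5): 0 [-], cum=0
Step 1: p0@(0,4) p1@(0,1) p2@(1,4) p3@(0,1) -> at (1,5): 0 [-], cum=0
Step 2: p0@ESC p1@(0,2) p2@(0,4) p3@(0,2) -> at (1,5): 0 [-], cum=0
Step 3: p0@ESC p1@(0,3) p2@ESC p3@(0,3) -> at (1,5): 0 [-], cum=0
Step 4: p0@ESC p1@(0,4) p2@ESC p3@(0,4) -> at (1,5): 0 [-], cum=0
Step 5: p0@ESC p1@ESC p2@ESC p3@ESC -> at (1,5): 0 [-], cum=0
Total visits = 0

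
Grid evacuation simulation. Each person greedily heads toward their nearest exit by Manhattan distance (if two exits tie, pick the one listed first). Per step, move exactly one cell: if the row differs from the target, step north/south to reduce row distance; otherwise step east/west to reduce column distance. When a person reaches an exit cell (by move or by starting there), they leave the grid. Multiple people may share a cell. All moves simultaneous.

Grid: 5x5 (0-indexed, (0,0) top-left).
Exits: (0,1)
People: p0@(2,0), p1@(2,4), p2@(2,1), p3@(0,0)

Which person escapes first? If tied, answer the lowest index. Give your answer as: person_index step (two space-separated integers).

Step 1: p0:(2,0)->(1,0) | p1:(2,4)->(1,4) | p2:(2,1)->(1,1) | p3:(0,0)->(0,1)->EXIT
Step 2: p0:(1,0)->(0,0) | p1:(1,4)->(0,4) | p2:(1,1)->(0,1)->EXIT | p3:escaped
Step 3: p0:(0,0)->(0,1)->EXIT | p1:(0,4)->(0,3) | p2:escaped | p3:escaped
Step 4: p0:escaped | p1:(0,3)->(0,2) | p2:escaped | p3:escaped
Step 5: p0:escaped | p1:(0,2)->(0,1)->EXIT | p2:escaped | p3:escaped
Exit steps: [3, 5, 2, 1]
First to escape: p3 at step 1

Answer: 3 1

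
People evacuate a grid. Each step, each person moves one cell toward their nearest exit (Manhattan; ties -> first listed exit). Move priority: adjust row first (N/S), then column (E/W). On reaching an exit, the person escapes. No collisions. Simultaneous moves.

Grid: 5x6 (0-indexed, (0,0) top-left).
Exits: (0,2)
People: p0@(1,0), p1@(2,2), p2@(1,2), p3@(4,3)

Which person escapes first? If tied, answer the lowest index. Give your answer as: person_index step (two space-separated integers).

Step 1: p0:(1,0)->(0,0) | p1:(2,2)->(1,2) | p2:(1,2)->(0,2)->EXIT | p3:(4,3)->(3,3)
Step 2: p0:(0,0)->(0,1) | p1:(1,2)->(0,2)->EXIT | p2:escaped | p3:(3,3)->(2,3)
Step 3: p0:(0,1)->(0,2)->EXIT | p1:escaped | p2:escaped | p3:(2,3)->(1,3)
Step 4: p0:escaped | p1:escaped | p2:escaped | p3:(1,3)->(0,3)
Step 5: p0:escaped | p1:escaped | p2:escaped | p3:(0,3)->(0,2)->EXIT
Exit steps: [3, 2, 1, 5]
First to escape: p2 at step 1

Answer: 2 1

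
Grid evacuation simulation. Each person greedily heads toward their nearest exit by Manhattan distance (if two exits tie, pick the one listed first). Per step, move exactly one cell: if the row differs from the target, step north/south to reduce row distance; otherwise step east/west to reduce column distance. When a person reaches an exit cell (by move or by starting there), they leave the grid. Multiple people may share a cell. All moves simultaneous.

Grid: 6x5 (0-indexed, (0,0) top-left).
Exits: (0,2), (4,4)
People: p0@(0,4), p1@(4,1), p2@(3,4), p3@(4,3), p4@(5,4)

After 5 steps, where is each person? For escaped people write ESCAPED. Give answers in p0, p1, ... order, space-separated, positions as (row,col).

Step 1: p0:(0,4)->(0,3) | p1:(4,1)->(4,2) | p2:(3,4)->(4,4)->EXIT | p3:(4,3)->(4,4)->EXIT | p4:(5,4)->(4,4)->EXIT
Step 2: p0:(0,3)->(0,2)->EXIT | p1:(4,2)->(4,3) | p2:escaped | p3:escaped | p4:escaped
Step 3: p0:escaped | p1:(4,3)->(4,4)->EXIT | p2:escaped | p3:escaped | p4:escaped

ESCAPED ESCAPED ESCAPED ESCAPED ESCAPED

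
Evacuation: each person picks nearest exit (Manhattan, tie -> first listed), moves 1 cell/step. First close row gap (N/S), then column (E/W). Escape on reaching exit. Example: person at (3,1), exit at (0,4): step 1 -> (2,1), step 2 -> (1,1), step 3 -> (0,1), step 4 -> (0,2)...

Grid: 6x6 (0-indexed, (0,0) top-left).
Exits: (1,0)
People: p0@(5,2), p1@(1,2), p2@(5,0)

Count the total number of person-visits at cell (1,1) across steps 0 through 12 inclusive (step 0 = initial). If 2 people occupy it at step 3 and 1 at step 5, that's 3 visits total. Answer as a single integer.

Answer: 2

Derivation:
Step 0: p0@(5,2) p1@(1,2) p2@(5,0) -> at (1,1): 0 [-], cum=0
Step 1: p0@(4,2) p1@(1,1) p2@(4,0) -> at (1,1): 1 [p1], cum=1
Step 2: p0@(3,2) p1@ESC p2@(3,0) -> at (1,1): 0 [-], cum=1
Step 3: p0@(2,2) p1@ESC p2@(2,0) -> at (1,1): 0 [-], cum=1
Step 4: p0@(1,2) p1@ESC p2@ESC -> at (1,1): 0 [-], cum=1
Step 5: p0@(1,1) p1@ESC p2@ESC -> at (1,1): 1 [p0], cum=2
Step 6: p0@ESC p1@ESC p2@ESC -> at (1,1): 0 [-], cum=2
Total visits = 2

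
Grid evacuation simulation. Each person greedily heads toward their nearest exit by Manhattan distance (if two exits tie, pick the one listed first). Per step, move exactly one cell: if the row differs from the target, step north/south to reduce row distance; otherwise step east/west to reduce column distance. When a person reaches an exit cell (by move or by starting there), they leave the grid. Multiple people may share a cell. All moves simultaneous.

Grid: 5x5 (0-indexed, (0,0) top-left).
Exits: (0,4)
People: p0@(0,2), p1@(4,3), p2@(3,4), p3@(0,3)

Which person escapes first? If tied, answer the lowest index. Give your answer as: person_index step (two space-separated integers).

Answer: 3 1

Derivation:
Step 1: p0:(0,2)->(0,3) | p1:(4,3)->(3,3) | p2:(3,4)->(2,4) | p3:(0,3)->(0,4)->EXIT
Step 2: p0:(0,3)->(0,4)->EXIT | p1:(3,3)->(2,3) | p2:(2,4)->(1,4) | p3:escaped
Step 3: p0:escaped | p1:(2,3)->(1,3) | p2:(1,4)->(0,4)->EXIT | p3:escaped
Step 4: p0:escaped | p1:(1,3)->(0,3) | p2:escaped | p3:escaped
Step 5: p0:escaped | p1:(0,3)->(0,4)->EXIT | p2:escaped | p3:escaped
Exit steps: [2, 5, 3, 1]
First to escape: p3 at step 1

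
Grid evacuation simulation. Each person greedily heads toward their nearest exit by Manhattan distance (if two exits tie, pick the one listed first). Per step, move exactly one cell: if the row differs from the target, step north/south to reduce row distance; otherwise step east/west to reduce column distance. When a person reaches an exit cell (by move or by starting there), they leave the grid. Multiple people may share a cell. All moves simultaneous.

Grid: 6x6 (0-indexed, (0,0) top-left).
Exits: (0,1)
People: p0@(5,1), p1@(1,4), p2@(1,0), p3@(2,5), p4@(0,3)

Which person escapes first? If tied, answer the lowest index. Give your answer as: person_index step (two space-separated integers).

Step 1: p0:(5,1)->(4,1) | p1:(1,4)->(0,4) | p2:(1,0)->(0,0) | p3:(2,5)->(1,5) | p4:(0,3)->(0,2)
Step 2: p0:(4,1)->(3,1) | p1:(0,4)->(0,3) | p2:(0,0)->(0,1)->EXIT | p3:(1,5)->(0,5) | p4:(0,2)->(0,1)->EXIT
Step 3: p0:(3,1)->(2,1) | p1:(0,3)->(0,2) | p2:escaped | p3:(0,5)->(0,4) | p4:escaped
Step 4: p0:(2,1)->(1,1) | p1:(0,2)->(0,1)->EXIT | p2:escaped | p3:(0,4)->(0,3) | p4:escaped
Step 5: p0:(1,1)->(0,1)->EXIT | p1:escaped | p2:escaped | p3:(0,3)->(0,2) | p4:escaped
Step 6: p0:escaped | p1:escaped | p2:escaped | p3:(0,2)->(0,1)->EXIT | p4:escaped
Exit steps: [5, 4, 2, 6, 2]
First to escape: p2 at step 2

Answer: 2 2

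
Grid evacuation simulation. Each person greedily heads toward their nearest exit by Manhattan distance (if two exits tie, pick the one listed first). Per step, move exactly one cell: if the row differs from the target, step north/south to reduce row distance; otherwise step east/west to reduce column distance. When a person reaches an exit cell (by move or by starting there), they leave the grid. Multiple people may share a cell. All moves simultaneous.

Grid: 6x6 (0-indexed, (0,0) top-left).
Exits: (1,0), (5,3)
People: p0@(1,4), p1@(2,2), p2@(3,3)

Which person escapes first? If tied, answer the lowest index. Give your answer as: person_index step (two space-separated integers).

Step 1: p0:(1,4)->(1,3) | p1:(2,2)->(1,2) | p2:(3,3)->(4,3)
Step 2: p0:(1,3)->(1,2) | p1:(1,2)->(1,1) | p2:(4,3)->(5,3)->EXIT
Step 3: p0:(1,2)->(1,1) | p1:(1,1)->(1,0)->EXIT | p2:escaped
Step 4: p0:(1,1)->(1,0)->EXIT | p1:escaped | p2:escaped
Exit steps: [4, 3, 2]
First to escape: p2 at step 2

Answer: 2 2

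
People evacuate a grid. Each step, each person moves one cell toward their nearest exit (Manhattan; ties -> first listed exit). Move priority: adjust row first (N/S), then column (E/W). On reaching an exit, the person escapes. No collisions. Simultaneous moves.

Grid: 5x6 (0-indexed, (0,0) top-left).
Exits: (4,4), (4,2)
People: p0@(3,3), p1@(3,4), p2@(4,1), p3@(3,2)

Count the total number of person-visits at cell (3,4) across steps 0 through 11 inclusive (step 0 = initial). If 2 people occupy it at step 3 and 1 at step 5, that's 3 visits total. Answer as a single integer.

Step 0: p0@(3,3) p1@(3,4) p2@(4,1) p3@(3,2) -> at (3,4): 1 [p1], cum=1
Step 1: p0@(4,3) p1@ESC p2@ESC p3@ESC -> at (3,4): 0 [-], cum=1
Step 2: p0@ESC p1@ESC p2@ESC p3@ESC -> at (3,4): 0 [-], cum=1
Total visits = 1

Answer: 1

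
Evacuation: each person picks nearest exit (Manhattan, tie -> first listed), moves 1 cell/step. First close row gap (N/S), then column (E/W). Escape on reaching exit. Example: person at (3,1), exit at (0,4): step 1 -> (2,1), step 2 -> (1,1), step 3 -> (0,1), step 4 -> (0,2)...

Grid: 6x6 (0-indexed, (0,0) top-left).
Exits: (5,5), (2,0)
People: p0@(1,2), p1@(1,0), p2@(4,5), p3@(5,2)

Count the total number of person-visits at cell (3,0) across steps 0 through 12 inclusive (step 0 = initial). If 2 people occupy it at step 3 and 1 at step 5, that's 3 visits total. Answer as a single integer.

Step 0: p0@(1,2) p1@(1,0) p2@(4,5) p3@(5,2) -> at (3,0): 0 [-], cum=0
Step 1: p0@(2,2) p1@ESC p2@ESC p3@(5,3) -> at (3,0): 0 [-], cum=0
Step 2: p0@(2,1) p1@ESC p2@ESC p3@(5,4) -> at (3,0): 0 [-], cum=0
Step 3: p0@ESC p1@ESC p2@ESC p3@ESC -> at (3,0): 0 [-], cum=0
Total visits = 0

Answer: 0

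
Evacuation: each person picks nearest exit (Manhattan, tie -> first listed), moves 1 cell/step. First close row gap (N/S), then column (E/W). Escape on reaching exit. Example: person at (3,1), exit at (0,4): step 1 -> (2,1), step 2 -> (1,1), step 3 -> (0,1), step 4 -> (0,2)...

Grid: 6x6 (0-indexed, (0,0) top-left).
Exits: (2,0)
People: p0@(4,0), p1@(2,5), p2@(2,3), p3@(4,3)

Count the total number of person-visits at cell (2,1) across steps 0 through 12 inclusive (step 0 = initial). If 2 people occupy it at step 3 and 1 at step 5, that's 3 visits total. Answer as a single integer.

Answer: 3

Derivation:
Step 0: p0@(4,0) p1@(2,5) p2@(2,3) p3@(4,3) -> at (2,1): 0 [-], cum=0
Step 1: p0@(3,0) p1@(2,4) p2@(2,2) p3@(3,3) -> at (2,1): 0 [-], cum=0
Step 2: p0@ESC p1@(2,3) p2@(2,1) p3@(2,3) -> at (2,1): 1 [p2], cum=1
Step 3: p0@ESC p1@(2,2) p2@ESC p3@(2,2) -> at (2,1): 0 [-], cum=1
Step 4: p0@ESC p1@(2,1) p2@ESC p3@(2,1) -> at (2,1): 2 [p1,p3], cum=3
Step 5: p0@ESC p1@ESC p2@ESC p3@ESC -> at (2,1): 0 [-], cum=3
Total visits = 3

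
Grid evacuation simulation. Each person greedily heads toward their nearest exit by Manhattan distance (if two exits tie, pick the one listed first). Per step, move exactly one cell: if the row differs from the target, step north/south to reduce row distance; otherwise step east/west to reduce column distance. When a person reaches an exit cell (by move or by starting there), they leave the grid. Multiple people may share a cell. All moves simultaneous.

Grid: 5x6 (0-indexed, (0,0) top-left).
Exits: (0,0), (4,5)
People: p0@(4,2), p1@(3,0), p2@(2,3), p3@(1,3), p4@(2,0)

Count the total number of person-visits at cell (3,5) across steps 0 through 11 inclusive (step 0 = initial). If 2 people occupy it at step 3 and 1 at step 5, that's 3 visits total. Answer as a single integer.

Step 0: p0@(4,2) p1@(3,0) p2@(2,3) p3@(1,3) p4@(2,0) -> at (3,5): 0 [-], cum=0
Step 1: p0@(4,3) p1@(2,0) p2@(3,3) p3@(0,3) p4@(1,0) -> at (3,5): 0 [-], cum=0
Step 2: p0@(4,4) p1@(1,0) p2@(4,3) p3@(0,2) p4@ESC -> at (3,5): 0 [-], cum=0
Step 3: p0@ESC p1@ESC p2@(4,4) p3@(0,1) p4@ESC -> at (3,5): 0 [-], cum=0
Step 4: p0@ESC p1@ESC p2@ESC p3@ESC p4@ESC -> at (3,5): 0 [-], cum=0
Total visits = 0

Answer: 0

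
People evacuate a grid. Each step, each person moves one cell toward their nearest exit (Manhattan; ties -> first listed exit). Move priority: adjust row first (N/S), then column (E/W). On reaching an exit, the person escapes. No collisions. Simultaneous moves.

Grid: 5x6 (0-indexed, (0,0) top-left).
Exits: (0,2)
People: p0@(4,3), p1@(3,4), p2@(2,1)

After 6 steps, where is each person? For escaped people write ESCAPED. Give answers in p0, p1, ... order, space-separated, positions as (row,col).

Step 1: p0:(4,3)->(3,3) | p1:(3,4)->(2,4) | p2:(2,1)->(1,1)
Step 2: p0:(3,3)->(2,3) | p1:(2,4)->(1,4) | p2:(1,1)->(0,1)
Step 3: p0:(2,3)->(1,3) | p1:(1,4)->(0,4) | p2:(0,1)->(0,2)->EXIT
Step 4: p0:(1,3)->(0,3) | p1:(0,4)->(0,3) | p2:escaped
Step 5: p0:(0,3)->(0,2)->EXIT | p1:(0,3)->(0,2)->EXIT | p2:escaped

ESCAPED ESCAPED ESCAPED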